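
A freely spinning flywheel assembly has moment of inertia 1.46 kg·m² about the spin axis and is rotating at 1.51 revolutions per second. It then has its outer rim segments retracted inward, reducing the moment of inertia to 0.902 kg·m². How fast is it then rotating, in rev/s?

ω₂ ≈ 2.44 rev/s

No external torque acts about the spin axis, so angular momentum is conserved.
ω₂ = I₁ω₁ / I₂ = (1.460)(1.51 rev/s) / (0.9020) = 2.444 rev/s.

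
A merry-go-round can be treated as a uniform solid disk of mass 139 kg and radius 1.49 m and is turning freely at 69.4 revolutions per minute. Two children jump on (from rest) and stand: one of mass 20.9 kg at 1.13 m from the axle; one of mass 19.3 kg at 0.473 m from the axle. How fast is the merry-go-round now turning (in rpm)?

ω_f ≈ 57.8 rpm

No external torque acts about the axle; L_before = L_after.
I_p = ½(139)(1.49)² = 154.3 kg·m².
Added inertia Σmr² = (20.9)(1.13)² + (19.3)(0.473)² = 31.01 kg·m²; I_f = 154.3 + 31.01 = 185.3 kg·m².
ω_f = I_p ω_i / I_f = (154.3)(69.4) / 185.3 = 57.79 rpm.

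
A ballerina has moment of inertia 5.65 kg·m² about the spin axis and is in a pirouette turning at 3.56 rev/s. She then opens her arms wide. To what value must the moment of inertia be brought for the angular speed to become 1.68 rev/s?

With no external torque about the axis, L is conserved: I₁ω₁ = I₂ω₂.
I₂ = I₁ω₁ / ω₂ = (5.65)(3.56) / (1.68) = 11.97 kg·m².

I₂ ≈ 12.0 kg·m²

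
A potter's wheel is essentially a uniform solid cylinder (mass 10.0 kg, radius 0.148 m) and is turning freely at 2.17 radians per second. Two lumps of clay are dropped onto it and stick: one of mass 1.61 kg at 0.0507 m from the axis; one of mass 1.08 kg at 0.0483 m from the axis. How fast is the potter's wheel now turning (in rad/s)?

The added mass arrives with no angular momentum about the axis, and any external torque about the axis is negligible, so the system's angular momentum is conserved.
I_p = ½(10.0)(0.148)² = 0.1095 kg·m².
Added inertia Σmr² = (1.61)(0.0507)² + (1.08)(0.0483)² = 0.006658 kg·m²; I_f = 0.1095 + 0.006658 = 0.1162 kg·m².
ω_f = I_p ω_i / I_f = (0.1095)(2.17) / 0.1162 = 2.046 rad/s.

ω_f ≈ 2.05 rad/s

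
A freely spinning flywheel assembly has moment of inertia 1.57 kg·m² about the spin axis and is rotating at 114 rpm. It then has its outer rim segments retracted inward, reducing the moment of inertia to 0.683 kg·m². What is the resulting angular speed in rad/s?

Angular momentum about the spin axis is conserved since the torque about it is zero.
ω₂ = I₁ω₁ / I₂ = (1.570)(114 rpm) / (0.6830) = 262.0 rpm = 27.44 rad/s.

ω₂ ≈ 27.4 rad/s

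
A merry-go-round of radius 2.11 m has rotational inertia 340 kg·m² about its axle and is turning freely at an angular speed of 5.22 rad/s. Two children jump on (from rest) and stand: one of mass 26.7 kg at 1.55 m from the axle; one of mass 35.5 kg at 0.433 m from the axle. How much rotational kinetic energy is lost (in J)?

The added mass arrives with no angular momentum about the axle, and any external torque about the axle is negligible, so the system's angular momentum is conserved.
Added inertia Σmr² = (26.7)(1.55)² + (35.5)(0.433)² = 70.80 kg·m²; I_f = 340.0 + 70.80 = 410.8 kg·m².
ω_f = I_p ω_i / I_f = (340.0)(5.22) / 410.8 = 4.320 rad/s.
KE_i = ½(340.0)(5.220 rad/s)² = 4632 J; KE_f = ½(410.8)(4.320)² = 3834 J.

energy lost ≈ 798 J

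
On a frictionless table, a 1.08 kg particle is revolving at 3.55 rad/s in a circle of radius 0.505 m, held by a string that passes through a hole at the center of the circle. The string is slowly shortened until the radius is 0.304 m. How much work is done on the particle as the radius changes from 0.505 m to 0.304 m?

W ≈ 3.05 J

The constraining force is radial, so m r² ω about the center is conserved.
ω₂ = ω₁ (r₁/r₂)² = (3.55)(0.505/0.304)² = 9.796 rad/s.
W = ΔKE = ½m(v₂² − v₁²) = 3.054 J.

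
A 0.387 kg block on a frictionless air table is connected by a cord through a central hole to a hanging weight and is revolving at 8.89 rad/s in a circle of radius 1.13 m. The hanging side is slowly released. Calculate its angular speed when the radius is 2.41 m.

No torque about the axis ⇒ m r₁² ω₁ = m r₂² ω₂.
ω₂ = ω₁ (r₁/r₂)² = (8.89)(1.13/2.41)² = 1.954 rad/s.

ω₂ ≈ 1.95 rad/s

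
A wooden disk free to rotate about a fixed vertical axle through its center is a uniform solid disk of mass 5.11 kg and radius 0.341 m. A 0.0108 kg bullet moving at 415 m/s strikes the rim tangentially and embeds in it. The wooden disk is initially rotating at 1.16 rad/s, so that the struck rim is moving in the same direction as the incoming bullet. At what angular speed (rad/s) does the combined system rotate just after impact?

The axle reaction passes through the axle and exerts no torque about it; angular momentum about the axle is conserved through the impact.
I_p = ½(5.11)(0.341)² = 0.2971 kg·m². Taking the sense of the bullet's angular momentum as positive, L_{bullet} = m v R = (0.0108)(415)(0.341) = 1.528 kg·m²/s.
L_i = +I_p ω_p + m v R = +(0.2971)(1.16) + 1.528 = 1.873 kg·m²/s.
After sticking, I_f = I_p + m R² = 0.2971 + (0.0108)(0.341)² = 0.2984 kg·m².
ω_f = L_i / I_f = 1.873 / 0.2984 = 6.278 rad/s.

|ω_f| ≈ 6.28 rad/s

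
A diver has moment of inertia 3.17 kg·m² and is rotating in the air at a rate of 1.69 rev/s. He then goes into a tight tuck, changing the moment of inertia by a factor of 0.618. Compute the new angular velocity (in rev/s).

No external torque acts about the spin axis, so angular momentum is conserved.
I₂ = 0.618 × 3.17 = 1.959 kg·m².
ω₂ = I₁ω₁ / I₂ = (3.170)(1.69 rev/s) / (1.959) = 2.735 rev/s.

ω₂ ≈ 2.73 rev/s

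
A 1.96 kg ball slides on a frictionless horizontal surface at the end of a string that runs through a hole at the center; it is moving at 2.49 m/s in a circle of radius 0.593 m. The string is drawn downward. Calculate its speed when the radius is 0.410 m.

The only horizontal force on the mass is along the cord (radial), so it exerts no torque about the hole and angular momentum m v r is conserved.
v₂ = v₁ r₁ / r₂ = (2.49)(0.593) / (0.410) = 3.601 m/s.

v₂ ≈ 3.60 m/s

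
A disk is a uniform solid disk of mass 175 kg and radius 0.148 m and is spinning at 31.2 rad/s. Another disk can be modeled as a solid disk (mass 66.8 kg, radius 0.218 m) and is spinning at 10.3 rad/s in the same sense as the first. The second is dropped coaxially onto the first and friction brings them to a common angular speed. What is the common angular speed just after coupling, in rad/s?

No external torque acts about the common axis, so total angular momentum is conserved.
Moments of inertia: I_A = ½(175)(0.148)² = 1.917 kg·m²; I_B = ½(66.8)(0.218)² = 1.587 kg·m².
Taking A's sense as positive: L = (1.917)(31.2) + (1.587)(10.3) = 76.15 kg·m²·rad/s.
Combined I = 1.917 + 1.587 = 3.504 kg·m².
ω_f = L / I = 76.15 / 3.504 = 21.73 rad/s.

|ω_f| ≈ 21.7 rad/s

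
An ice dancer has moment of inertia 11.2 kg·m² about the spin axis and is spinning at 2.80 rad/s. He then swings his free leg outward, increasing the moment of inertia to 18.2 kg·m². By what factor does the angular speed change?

Angular momentum about the spin axis is conserved since the torque about it is zero.
ω₂/ω₁ = I₁/I₂ = 11.20 / 18.20 = 0.6154.

ω₂/ω₁ ≈ 0.615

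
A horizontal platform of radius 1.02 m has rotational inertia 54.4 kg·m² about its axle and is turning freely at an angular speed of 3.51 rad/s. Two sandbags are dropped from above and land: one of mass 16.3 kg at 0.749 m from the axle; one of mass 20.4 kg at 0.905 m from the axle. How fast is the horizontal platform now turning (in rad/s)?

No external torque acts about the axle; L_before = L_after.
Added inertia Σmr² = (16.3)(0.749)² + (20.4)(0.905)² = 25.85 kg·m²; I_f = 54.40 + 25.85 = 80.25 kg·m².
ω_f = I_p ω_i / I_f = (54.40)(3.51) / 80.25 = 2.379 rad/s.

ω_f ≈ 2.38 rad/s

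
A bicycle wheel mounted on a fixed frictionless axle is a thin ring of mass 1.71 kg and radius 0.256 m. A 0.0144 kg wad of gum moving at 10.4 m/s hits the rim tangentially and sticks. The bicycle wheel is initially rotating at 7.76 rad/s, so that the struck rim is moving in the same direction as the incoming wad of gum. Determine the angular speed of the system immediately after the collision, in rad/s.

|ω_f| ≈ 8.03 rad/s

The axle reaction passes through the axle and exerts no torque about it; angular momentum about the axle is conserved through the impact.
I_p = (1.71)(0.256)² = 0.1121 kg·m². Taking the sense of the wad of gum's angular momentum as positive, L_{wad} = m v R = (0.0144)(10.4)(0.256) = 0.03834 kg·m²/s.
L_i = +I_p ω_p + m v R = +(0.1121)(7.76) + 0.03834 = 0.9080 kg·m²/s.
After sticking, I_f = I_p + m R² = 0.1121 + (0.0144)(0.256)² = 0.1130 kg·m².
ω_f = L_i / I_f = 0.9080 / 0.1130 = 8.034 rad/s.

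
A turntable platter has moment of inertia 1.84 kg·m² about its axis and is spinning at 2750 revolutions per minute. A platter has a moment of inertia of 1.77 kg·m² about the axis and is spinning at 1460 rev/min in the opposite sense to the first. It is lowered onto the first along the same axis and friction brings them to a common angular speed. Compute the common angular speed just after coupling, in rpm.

|ω_f| ≈ 686 rpm

The coupling torques are internal; angular momentum about the shared axis is conserved.
Taking A's sense as positive: L = (1.840)(2750) − (1.770)(1460) = 2476 kg·m²·rpm.
Combined I = 1.840 + 1.770 = 3.610 kg·m².
ω_f = L / I = 2476 / 3.610 = 685.8 rpm.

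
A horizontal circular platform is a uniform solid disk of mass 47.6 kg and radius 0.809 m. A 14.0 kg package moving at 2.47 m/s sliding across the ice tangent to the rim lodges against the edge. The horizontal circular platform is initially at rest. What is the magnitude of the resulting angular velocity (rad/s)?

|ω_f| ≈ 1.13 rad/s

The axle reaction passes through the central axle and exerts no torque about it; angular momentum about the central axle is conserved through the impact.
I_p = ½(47.6)(0.809)² = 15.58 kg·m². Taking the sense of the package's angular momentum as positive, L_{package} = m v R = (14.0)(2.47)(0.809) = 27.98 kg·m²/s.
L_i = 0 + 27.98 = 27.98 kg·m²/s.
After sticking, I_f = I_p + m R² = 15.58 + (14.0)(0.809)² = 24.74 kg·m².
ω_f = L_i / I_f = 27.98 / 24.74 = 1.131 rad/s.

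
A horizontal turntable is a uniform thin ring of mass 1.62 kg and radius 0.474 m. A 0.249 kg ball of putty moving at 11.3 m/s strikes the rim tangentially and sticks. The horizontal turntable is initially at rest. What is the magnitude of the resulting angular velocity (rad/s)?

|ω_f| ≈ 3.18 rad/s

About the axle the impulsive forces during the collision are internal, so angular momentum about that axis is conserved.
I_p = (1.62)(0.474)² = 0.3640 kg·m². Taking the sense of the ball of putty's angular momentum as positive, L_{ball} = m v R = (0.249)(11.3)(0.474) = 1.334 kg·m²/s.
L_i = 0 + 1.334 = 1.334 kg·m²/s.
After sticking, I_f = I_p + m R² = 0.3640 + (0.249)(0.474)² = 0.4199 kg·m².
ω_f = L_i / I_f = 1.334 / 0.4199 = 3.176 rad/s.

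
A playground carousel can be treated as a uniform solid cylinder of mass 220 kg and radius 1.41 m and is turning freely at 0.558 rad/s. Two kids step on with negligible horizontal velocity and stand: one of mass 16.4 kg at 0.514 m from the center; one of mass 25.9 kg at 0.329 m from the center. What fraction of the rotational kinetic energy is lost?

fraction ≈ 0.0316

The added mass arrives with no angular momentum about the center, and any external torque about the center is negligible, so the system's angular momentum is conserved.
I_p = ½(220)(1.41)² = 218.7 kg·m².
Added inertia Σmr² = (16.4)(0.514)² + (25.9)(0.329)² = 7.136 kg·m²; I_f = 218.7 + 7.136 = 225.8 kg·m².
ω_f = I_p ω_i / I_f = (218.7)(0.558) / 225.8 = 0.5404 rad/s.
KE_i = ½(218.7)(0.5580 rad/s)² = 34.05 J; KE_f = ½(225.8)(0.5404)² = 32.97 J.
Fraction lost = 0.03160.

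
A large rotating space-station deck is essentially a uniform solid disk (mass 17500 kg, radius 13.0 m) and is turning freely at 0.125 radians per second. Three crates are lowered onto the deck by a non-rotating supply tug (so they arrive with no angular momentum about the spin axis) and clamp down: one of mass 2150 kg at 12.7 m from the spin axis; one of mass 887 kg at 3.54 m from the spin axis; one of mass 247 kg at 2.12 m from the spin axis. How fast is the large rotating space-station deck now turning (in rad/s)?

No external torque acts about the spin axis; L_before = L_after.
I_p = ½(17500)(13.0)² = 1.479e+06 kg·m².
Added inertia Σmr² = (2150)(12.7)² + (887)(3.54)² + (247)(2.12)² = 3.590e+05 kg·m²; I_f = 1.479e+06 + 3.590e+05 = 1.838e+06 kg·m².
ω_f = I_p ω_i / I_f = (1.479e+06)(0.125) / 1.838e+06 = 0.1006 rad/s.

ω_f ≈ 0.101 rad/s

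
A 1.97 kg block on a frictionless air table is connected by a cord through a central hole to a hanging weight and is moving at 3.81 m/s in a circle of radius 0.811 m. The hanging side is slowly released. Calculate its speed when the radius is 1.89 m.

v₂ ≈ 1.63 m/s

Central (radial) force ⇒ zero torque about the center ⇒ m v r is constant.
v₂ = v₁ r₁ / r₂ = (3.81)(0.811) / (1.89) = 1.635 m/s.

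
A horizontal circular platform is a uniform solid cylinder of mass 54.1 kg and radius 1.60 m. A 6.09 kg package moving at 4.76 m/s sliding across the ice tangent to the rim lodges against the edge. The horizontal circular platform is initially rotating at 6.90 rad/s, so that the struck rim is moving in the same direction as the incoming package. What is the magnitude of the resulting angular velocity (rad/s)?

About the central axle the impulsive forces during the collision are internal, so angular momentum about that axis is conserved.
I_p = ½(54.1)(1.60)² = 69.25 kg·m². Taking the sense of the package's angular momentum as positive, L_{package} = m v R = (6.09)(4.76)(1.60) = 46.38 kg·m²/s.
L_i = +I_p ω_p + m v R = +(69.25)(6.90) + 46.38 = 524.2 kg·m²/s.
After sticking, I_f = I_p + m R² = 69.25 + (6.09)(1.60)² = 84.84 kg·m².
ω_f = L_i / I_f = 524.2 / 84.84 = 6.179 rad/s.

|ω_f| ≈ 6.18 rad/s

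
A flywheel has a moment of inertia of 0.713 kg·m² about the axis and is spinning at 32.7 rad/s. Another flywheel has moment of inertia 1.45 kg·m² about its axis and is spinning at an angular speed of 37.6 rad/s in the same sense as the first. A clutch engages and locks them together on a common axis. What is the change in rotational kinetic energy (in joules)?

No external torque acts about the common axis, so total angular momentum is conserved.
Taking A's sense as positive: L = (0.7130)(32.7) + (1.450)(37.6) = 77.84 kg·m²·rad/s.
Combined I = 0.7130 + 1.450 = 2.163 kg·m².
ω_f = L / I = 77.84 / 2.163 = 35.98 rad/s.
KE_i = ½ΣIω² = 1406 J; KE_f = ½(2.163)(35.98)² = 1400 J.

ΔKE ≈ -5.74 J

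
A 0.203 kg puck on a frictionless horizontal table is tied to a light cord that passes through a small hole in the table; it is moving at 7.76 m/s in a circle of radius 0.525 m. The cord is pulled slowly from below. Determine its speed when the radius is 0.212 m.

Central (radial) force ⇒ zero torque about the center ⇒ m v r is constant.
v₂ = v₁ r₁ / r₂ = (7.76)(0.525) / (0.212) = 19.22 m/s.

v₂ ≈ 19.2 m/s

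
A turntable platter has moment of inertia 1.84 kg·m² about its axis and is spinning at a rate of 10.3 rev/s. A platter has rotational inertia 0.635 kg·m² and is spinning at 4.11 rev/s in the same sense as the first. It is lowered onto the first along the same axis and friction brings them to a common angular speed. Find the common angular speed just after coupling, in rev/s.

|ω_f| ≈ 8.71 rev/s

No external torque acts about the common axis, so total angular momentum is conserved.
Taking A's sense as positive: L = (1.840)(10.3) + (0.6350)(4.11) = 21.56 kg·m²·rev/s.
Combined I = 1.840 + 0.6350 = 2.475 kg·m².
ω_f = L / I = 21.56 / 2.475 = 8.712 rev/s.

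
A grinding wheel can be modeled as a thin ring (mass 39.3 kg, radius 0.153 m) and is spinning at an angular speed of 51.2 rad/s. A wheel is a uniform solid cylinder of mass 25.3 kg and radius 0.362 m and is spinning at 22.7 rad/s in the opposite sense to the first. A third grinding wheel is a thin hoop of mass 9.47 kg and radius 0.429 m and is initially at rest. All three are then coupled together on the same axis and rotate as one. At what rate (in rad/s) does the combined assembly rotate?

|ω_f| ≈ 2.19 rad/s

No external torque acts about the common axis, so total angular momentum is conserved.
Moments of inertia: I_A = (39.3)(0.153)² = 0.9200 kg·m²; I_B = ½(25.3)(0.362)² = 1.658 kg·m²; I_C = (9.47)(0.429)² = 1.743 kg·m².
Taking A's sense as positive: L = (0.9200)(51.2) − (1.658)(22.7) = 9.473 kg·m²·rad/s.
Combined I = 0.9200 + 1.658 + 1.743 = 4.321 kg·m².
ω_f = L / I = 9.473 / 4.321 = 2.192 rad/s.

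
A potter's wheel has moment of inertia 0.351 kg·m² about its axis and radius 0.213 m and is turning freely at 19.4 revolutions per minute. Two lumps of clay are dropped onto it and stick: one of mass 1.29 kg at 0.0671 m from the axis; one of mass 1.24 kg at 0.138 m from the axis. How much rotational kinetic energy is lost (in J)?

energy lost ≈ 0.0560 J

The added mass arrives with no angular momentum about the axis, and any external torque about the axis is negligible, so the system's angular momentum is conserved.
Added inertia Σmr² = (1.29)(0.0671)² + (1.24)(0.138)² = 0.02942 kg·m²; I_f = 0.3510 + 0.02942 = 0.3804 kg·m².
ω_f = I_p ω_i / I_f = (0.3510)(19.4) / 0.3804 = 17.90 rpm.
KE_i = ½(0.3510)(2.032 rad/s)² = 0.7243 J; KE_f = ½(0.3804)(1.874)² = 0.6683 J.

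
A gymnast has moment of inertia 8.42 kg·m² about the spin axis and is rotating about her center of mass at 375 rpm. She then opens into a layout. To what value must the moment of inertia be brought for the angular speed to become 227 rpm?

With no external torque about the axis, L is conserved: I₁ω₁ = I₂ω₂.
I₂ = I₁ω₁ / ω₂ = (8.42)(375) / (227) = 13.91 kg·m².

I₂ ≈ 13.9 kg·m²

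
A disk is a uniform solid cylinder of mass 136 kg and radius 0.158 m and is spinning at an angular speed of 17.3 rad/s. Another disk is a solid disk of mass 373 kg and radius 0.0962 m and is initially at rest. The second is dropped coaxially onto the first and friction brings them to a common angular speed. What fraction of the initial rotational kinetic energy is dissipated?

fraction ≈ 0.504

The coupling torques are internal; angular momentum about the shared axis is conserved.
Moments of inertia: I_A = ½(136)(0.158)² = 1.698 kg·m²; I_B = ½(373)(0.0962)² = 1.726 kg·m².
Taking A's sense as positive: L = (1.698)(17.3) = 29.37 kg·m²·rad/s.
Combined I = 1.698 + 1.726 = 3.424 kg·m².
ω_f = L / I = 29.37 / 3.424 = 8.578 rad/s.
KE_i = ½ΣIω² = 254.0 J; KE_f = ½(3.424)(8.578)² = 126.0 J.
Fraction dissipated = (KE_i − KE_f)/KE_i = 0.5041.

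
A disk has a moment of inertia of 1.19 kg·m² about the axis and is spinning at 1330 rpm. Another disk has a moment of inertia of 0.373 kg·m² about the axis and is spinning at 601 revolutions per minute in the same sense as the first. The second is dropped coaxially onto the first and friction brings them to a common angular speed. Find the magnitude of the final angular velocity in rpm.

The coupling torques are internal; angular momentum about the shared axis is conserved.
Taking A's sense as positive: L = (1.190)(1330) + (0.3730)(601) = 1807 kg·m²·rpm.
Combined I = 1.190 + 0.3730 = 1.563 kg·m².
ω_f = L / I = 1807 / 1.563 = 1156 rpm.

|ω_f| ≈ 1160 rpm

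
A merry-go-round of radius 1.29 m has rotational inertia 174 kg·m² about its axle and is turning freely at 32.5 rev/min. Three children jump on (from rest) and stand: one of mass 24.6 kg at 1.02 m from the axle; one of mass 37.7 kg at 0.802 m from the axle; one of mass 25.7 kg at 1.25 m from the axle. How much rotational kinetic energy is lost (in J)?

energy lost ≈ 344 J

No external torque acts about the axle; L_before = L_after.
Added inertia Σmr² = (24.6)(1.02)² + (37.7)(0.802)² + (25.7)(1.25)² = 90.00 kg·m²; I_f = 174.0 + 90.00 = 264.0 kg·m².
ω_f = I_p ω_i / I_f = (174.0)(32.5) / 264.0 = 21.42 rpm.
KE_i = ½(174.0)(3.403 rad/s)² = 1008 J; KE_f = ½(264.0)(2.243)² = 664.2 J.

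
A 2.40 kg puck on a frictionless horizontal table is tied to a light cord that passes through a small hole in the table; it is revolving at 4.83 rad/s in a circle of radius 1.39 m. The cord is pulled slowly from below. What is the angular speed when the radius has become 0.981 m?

ω₂ ≈ 9.70 rad/s

No torque about the axis ⇒ m r₁² ω₁ = m r₂² ω₂.
ω₂ = ω₁ (r₁/r₂)² = (4.83)(1.39/0.981)² = 9.697 rad/s.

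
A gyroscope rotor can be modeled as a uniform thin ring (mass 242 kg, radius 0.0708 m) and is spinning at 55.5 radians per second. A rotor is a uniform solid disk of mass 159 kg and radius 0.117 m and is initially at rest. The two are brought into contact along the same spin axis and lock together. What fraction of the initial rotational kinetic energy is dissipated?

The coupling torques are internal; angular momentum about the shared axis is conserved.
Moments of inertia: I_A = (242)(0.0708)² = 1.213 kg·m²; I_B = ½(159)(0.117)² = 1.088 kg·m².
Taking A's sense as positive: L = (1.213)(55.5) = 67.32 kg·m²·rad/s.
Combined I = 1.213 + 1.088 = 2.301 kg·m².
ω_f = L / I = 67.32 / 2.301 = 29.25 rad/s.
KE_i = ½ΣIω² = 1868 J; KE_f = ½(2.301)(29.25)² = 984.8 J.
Fraction dissipated = (KE_i − KE_f)/KE_i = 0.4729.

fraction ≈ 0.473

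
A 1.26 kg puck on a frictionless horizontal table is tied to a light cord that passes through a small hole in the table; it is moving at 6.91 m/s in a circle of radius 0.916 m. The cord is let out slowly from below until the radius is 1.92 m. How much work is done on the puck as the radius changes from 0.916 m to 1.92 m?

W ≈ -23.2 J

Central (radial) force ⇒ zero torque about the center ⇒ m v r is constant.
v₂ = v₁ r₁ / r₂ = (6.91)(0.916) / (1.92) = 3.297 m/s.
W = ΔKE = ½m(v₂² − v₁²) = -23.23 J.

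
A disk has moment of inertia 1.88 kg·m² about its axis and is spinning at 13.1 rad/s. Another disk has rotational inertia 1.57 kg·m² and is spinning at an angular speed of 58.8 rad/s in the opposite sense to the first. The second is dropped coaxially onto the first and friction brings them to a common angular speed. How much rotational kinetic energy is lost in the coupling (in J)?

The coupling torques are internal; angular momentum about the shared axis is conserved.
Taking A's sense as positive: L = (1.880)(13.1) − (1.570)(58.8) = -67.69 kg·m²·rad/s.
Combined I = 1.880 + 1.570 = 3.450 kg·m².
ω_f = L / I = -67.69 / 3.450 = -19.62 rad/s.
KE_i = ½ΣIω² = 2875 J; KE_f = ½(3.450)(19.62)² = 664.0 J.

ΔKE lost ≈ 2210 J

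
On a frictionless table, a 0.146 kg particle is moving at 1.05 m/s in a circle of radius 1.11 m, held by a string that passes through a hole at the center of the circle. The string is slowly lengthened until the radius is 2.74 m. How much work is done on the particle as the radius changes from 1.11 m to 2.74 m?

The only horizontal force on the mass is along the cord (radial), so it exerts no torque about the hole and angular momentum m v r is conserved.
v₂ = v₁ r₁ / r₂ = (1.05)(1.11) / (2.74) = 0.4254 m/s.
W = ΔKE = ½m(v₂² − v₁²) = -0.06727 J.

W ≈ -0.0673 J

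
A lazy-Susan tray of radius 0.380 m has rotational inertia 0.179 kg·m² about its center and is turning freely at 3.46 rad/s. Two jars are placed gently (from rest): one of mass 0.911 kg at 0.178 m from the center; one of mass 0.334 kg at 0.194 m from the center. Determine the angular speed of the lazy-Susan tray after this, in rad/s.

ω_f ≈ 2.81 rad/s

No external torque acts about the center; L_before = L_after.
Added inertia Σmr² = (0.911)(0.178)² + (0.334)(0.194)² = 0.04143 kg·m²; I_f = 0.1790 + 0.04143 = 0.2204 kg·m².
ω_f = I_p ω_i / I_f = (0.1790)(3.46) / 0.2204 = 2.810 rad/s.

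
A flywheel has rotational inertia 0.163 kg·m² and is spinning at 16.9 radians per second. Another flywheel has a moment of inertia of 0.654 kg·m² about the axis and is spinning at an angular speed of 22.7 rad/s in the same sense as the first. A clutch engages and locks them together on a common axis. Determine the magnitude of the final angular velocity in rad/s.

No external torque acts about the common axis, so total angular momentum is conserved.
Taking A's sense as positive: L = (0.1630)(16.9) + (0.6540)(22.7) = 17.60 kg·m²·rad/s.
Combined I = 0.1630 + 0.6540 = 0.8170 kg·m².
ω_f = L / I = 17.60 / 0.8170 = 21.54 rad/s.

|ω_f| ≈ 21.5 rad/s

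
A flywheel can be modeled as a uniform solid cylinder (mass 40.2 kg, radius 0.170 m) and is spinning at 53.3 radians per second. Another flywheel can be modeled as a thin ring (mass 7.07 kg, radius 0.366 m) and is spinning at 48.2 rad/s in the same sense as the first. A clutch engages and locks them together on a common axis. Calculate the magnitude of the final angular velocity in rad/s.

The coupling torques are internal; angular momentum about the shared axis is conserved.
Moments of inertia: I_A = ½(40.2)(0.170)² = 0.5809 kg·m²; I_B = (7.07)(0.366)² = 0.9471 kg·m².
Taking A's sense as positive: L = (0.5809)(53.3) + (0.9471)(48.2) = 76.61 kg·m²·rad/s.
Combined I = 0.5809 + 0.9471 = 1.528 kg·m².
ω_f = L / I = 76.61 / 1.528 = 50.14 rad/s.

|ω_f| ≈ 50.1 rad/s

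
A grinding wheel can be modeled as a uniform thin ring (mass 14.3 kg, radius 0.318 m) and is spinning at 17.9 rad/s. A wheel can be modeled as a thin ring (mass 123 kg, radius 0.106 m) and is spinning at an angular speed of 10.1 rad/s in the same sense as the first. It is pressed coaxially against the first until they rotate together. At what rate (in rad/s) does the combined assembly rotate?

|ω_f| ≈ 14.1 rad/s

The coupling torques are internal; angular momentum about the shared axis is conserved.
Moments of inertia: I_A = (14.3)(0.318)² = 1.446 kg·m²; I_B = (123)(0.106)² = 1.382 kg·m².
Taking A's sense as positive: L = (1.446)(17.9) + (1.382)(10.1) = 39.84 kg·m²·rad/s.
Combined I = 1.446 + 1.382 = 2.828 kg·m².
ω_f = L / I = 39.84 / 2.828 = 14.09 rad/s.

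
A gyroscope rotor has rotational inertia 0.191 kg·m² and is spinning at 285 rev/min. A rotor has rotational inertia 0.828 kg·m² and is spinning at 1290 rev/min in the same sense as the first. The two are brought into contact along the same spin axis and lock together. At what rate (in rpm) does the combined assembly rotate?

The coupling torques are internal; angular momentum about the shared axis is conserved.
Taking A's sense as positive: L = (0.1910)(285) + (0.8280)(1290) = 1123 kg·m²·rpm.
Combined I = 0.1910 + 0.8280 = 1.019 kg·m².
ω_f = L / I = 1123 / 1.019 = 1102 rpm.

|ω_f| ≈ 1100 rpm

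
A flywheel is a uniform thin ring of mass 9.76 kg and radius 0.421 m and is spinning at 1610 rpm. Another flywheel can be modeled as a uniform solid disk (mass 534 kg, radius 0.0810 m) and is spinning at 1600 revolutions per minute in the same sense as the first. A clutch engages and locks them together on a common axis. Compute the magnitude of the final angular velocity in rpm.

No external torque acts about the common axis, so total angular momentum is conserved.
Moments of inertia: I_A = (9.76)(0.421)² = 1.730 kg·m²; I_B = ½(534)(0.0810)² = 1.752 kg·m².
Taking A's sense as positive: L = (1.730)(1610) + (1.752)(1600) = 5588 kg·m²·rpm.
Combined I = 1.730 + 1.752 = 3.482 kg·m².
ω_f = L / I = 5588 / 3.482 = 1605 rpm.

|ω_f| ≈ 1600 rpm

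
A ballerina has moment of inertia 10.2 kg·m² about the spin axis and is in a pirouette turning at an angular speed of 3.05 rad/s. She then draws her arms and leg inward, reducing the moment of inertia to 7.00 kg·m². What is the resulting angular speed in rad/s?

ω₂ ≈ 4.44 rad/s

Angular momentum about the spin axis is conserved since the torque about it is zero.
ω₂ = I₁ω₁ / I₂ = (10.20)(3.05 rad/s) / (7.000) = 4.444 rad/s.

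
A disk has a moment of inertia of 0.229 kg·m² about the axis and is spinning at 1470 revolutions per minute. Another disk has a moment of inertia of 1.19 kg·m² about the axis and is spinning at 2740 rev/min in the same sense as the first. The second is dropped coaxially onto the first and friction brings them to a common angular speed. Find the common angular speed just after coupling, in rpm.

|ω_f| ≈ 2540 rpm

The coupling torques are internal; angular momentum about the shared axis is conserved.
Taking A's sense as positive: L = (0.2290)(1470) + (1.190)(2740) = 3597 kg·m²·rpm.
Combined I = 0.2290 + 1.190 = 1.419 kg·m².
ω_f = L / I = 3597 / 1.419 = 2535 rpm.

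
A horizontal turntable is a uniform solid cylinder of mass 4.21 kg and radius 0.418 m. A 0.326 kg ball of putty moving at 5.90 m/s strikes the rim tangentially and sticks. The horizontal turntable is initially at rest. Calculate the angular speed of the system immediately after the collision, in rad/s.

The axle reaction passes through the axle and exerts no torque about it; angular momentum about the axle is conserved through the impact.
I_p = ½(4.21)(0.418)² = 0.3678 kg·m². Taking the sense of the ball of putty's angular momentum as positive, L_{ball} = m v R = (0.326)(5.90)(0.418) = 0.8040 kg·m²/s.
L_i = 0 + 0.8040 = 0.8040 kg·m²/s.
After sticking, I_f = I_p + m R² = 0.3678 + (0.326)(0.418)² = 0.4248 kg·m².
ω_f = L_i / I_f = 0.8040 / 0.4248 = 1.893 rad/s.

|ω_f| ≈ 1.89 rad/s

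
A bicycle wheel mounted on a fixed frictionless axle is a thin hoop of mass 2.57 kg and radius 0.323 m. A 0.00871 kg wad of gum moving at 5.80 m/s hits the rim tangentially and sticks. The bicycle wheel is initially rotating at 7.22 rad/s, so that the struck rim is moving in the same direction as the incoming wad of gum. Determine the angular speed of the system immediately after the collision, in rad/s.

|ω_f| ≈ 7.26 rad/s

About the axle the impulsive forces during the collision are internal, so angular momentum about that axis is conserved.
I_p = (2.57)(0.323)² = 0.2681 kg·m². Taking the sense of the wad of gum's angular momentum as positive, L_{wad} = m v R = (0.00871)(5.80)(0.323) = 0.01632 kg·m²/s.
L_i = +I_p ω_p + m v R = +(0.2681)(7.22) + 0.01632 = 1.952 kg·m²/s.
After sticking, I_f = I_p + m R² = 0.2681 + (0.00871)(0.323)² = 0.2690 kg·m².
ω_f = L_i / I_f = 1.952 / 0.2690 = 7.256 rad/s.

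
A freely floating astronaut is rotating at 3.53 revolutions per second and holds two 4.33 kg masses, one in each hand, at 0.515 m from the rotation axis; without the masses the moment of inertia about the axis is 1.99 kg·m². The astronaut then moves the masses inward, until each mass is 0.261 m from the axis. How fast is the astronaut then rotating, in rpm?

ω₂ ≈ 352 rpm

With no external torque about the axis, L is conserved: I₁ω₁ = I₂ω₂.
I₁ = 1.99 + 2(4.33)(0.515)² = 4.287 kg·m²; I₂ = 1.99 + 2(4.33)(0.261)² = 2.580 kg·m².
ω₂ = I₁ω₁ / I₂ = (4.287)(3.53 rev/s) / (2.580) = 5.866 rev/s = 351.9 rpm.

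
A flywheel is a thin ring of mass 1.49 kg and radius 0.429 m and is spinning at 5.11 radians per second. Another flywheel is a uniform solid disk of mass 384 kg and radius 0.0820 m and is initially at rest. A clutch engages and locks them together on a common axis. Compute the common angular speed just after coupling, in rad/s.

|ω_f| ≈ 0.895 rad/s

No external torque acts about the common axis, so total angular momentum is conserved.
Moments of inertia: I_A = (1.49)(0.429)² = 0.2742 kg·m²; I_B = ½(384)(0.0820)² = 1.291 kg·m².
Taking A's sense as positive: L = (0.2742)(5.11) = 1.401 kg·m²·rad/s.
Combined I = 0.2742 + 1.291 = 1.565 kg·m².
ω_f = L / I = 1.401 / 1.565 = 0.8952 rad/s.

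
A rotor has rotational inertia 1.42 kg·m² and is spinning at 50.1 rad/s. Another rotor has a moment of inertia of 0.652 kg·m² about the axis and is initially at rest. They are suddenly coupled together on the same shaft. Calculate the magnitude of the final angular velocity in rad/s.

No external torque acts about the common axis, so total angular momentum is conserved.
Taking A's sense as positive: L = (1.420)(50.1) = 71.14 kg·m²·rad/s.
Combined I = 1.420 + 0.6520 = 2.072 kg·m².
ω_f = L / I = 71.14 / 2.072 = 34.33 rad/s.

|ω_f| ≈ 34.3 rad/s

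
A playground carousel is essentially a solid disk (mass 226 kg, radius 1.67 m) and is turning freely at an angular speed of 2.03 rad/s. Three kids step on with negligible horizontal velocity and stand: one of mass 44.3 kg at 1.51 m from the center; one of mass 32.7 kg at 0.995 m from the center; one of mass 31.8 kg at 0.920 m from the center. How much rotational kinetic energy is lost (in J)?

energy lost ≈ 219 J

The added mass arrives with no angular momentum about the center, and any external torque about the center is negligible, so the system's angular momentum is conserved.
I_p = ½(226)(1.67)² = 315.1 kg·m².
Added inertia Σmr² = (44.3)(1.51)² + (32.7)(0.995)² + (31.8)(0.920)² = 160.3 kg·m²; I_f = 315.1 + 160.3 = 475.4 kg·m².
ω_f = I_p ω_i / I_f = (315.1)(2.03) / 475.4 = 1.346 rad/s.
KE_i = ½(315.1)(2.030 rad/s)² = 649.3 J; KE_f = ½(475.4)(1.346)² = 430.4 J.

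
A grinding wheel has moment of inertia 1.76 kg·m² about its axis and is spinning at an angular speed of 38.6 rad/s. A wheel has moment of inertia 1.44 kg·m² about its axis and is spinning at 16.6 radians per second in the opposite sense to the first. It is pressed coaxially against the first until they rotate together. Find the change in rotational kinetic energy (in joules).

No external torque acts about the common axis, so total angular momentum is conserved.
Taking A's sense as positive: L = (1.760)(38.6) − (1.440)(16.6) = 44.03 kg·m²·rad/s.
Combined I = 1.760 + 1.440 = 3.200 kg·m².
ω_f = L / I = 44.03 / 3.200 = 13.76 rad/s.
KE_i = ½ΣIω² = 1510 J; KE_f = ½(3.200)(13.76)² = 302.9 J.

ΔKE ≈ -1210 J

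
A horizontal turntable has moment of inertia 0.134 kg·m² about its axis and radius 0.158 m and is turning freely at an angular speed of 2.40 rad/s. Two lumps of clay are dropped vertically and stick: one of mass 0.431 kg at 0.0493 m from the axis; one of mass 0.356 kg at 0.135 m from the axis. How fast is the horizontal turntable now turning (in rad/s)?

The added mass arrives with no angular momentum about the axis, and any external torque about the axis is negligible, so the system's angular momentum is conserved.
Added inertia Σmr² = (0.431)(0.0493)² + (0.356)(0.135)² = 0.007536 kg·m²; I_f = 0.1340 + 0.007536 = 0.1415 kg·m².
ω_f = I_p ω_i / I_f = (0.1340)(2.40) / 0.1415 = 2.272 rad/s.

ω_f ≈ 2.27 rad/s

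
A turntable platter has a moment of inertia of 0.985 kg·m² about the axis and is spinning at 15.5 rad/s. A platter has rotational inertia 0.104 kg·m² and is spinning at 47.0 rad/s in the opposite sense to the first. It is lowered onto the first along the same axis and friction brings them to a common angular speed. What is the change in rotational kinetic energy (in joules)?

ΔKE ≈ -184 J

The coupling torques are internal; angular momentum about the shared axis is conserved.
Taking A's sense as positive: L = (0.9850)(15.5) − (0.1040)(47.0) = 10.38 kg·m²·rad/s.
Combined I = 0.9850 + 0.1040 = 1.089 kg·m².
ω_f = L / I = 10.38 / 1.089 = 9.531 rad/s.
KE_i = ½ΣIω² = 233.2 J; KE_f = ½(1.089)(9.531)² = 49.46 J.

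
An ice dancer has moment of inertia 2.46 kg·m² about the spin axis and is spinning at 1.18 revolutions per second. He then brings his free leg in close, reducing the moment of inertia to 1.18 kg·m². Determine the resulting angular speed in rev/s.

Angular momentum about the spin axis is conserved since the torque about it is zero.
ω₂ = I₁ω₁ / I₂ = (2.460)(1.18 rev/s) / (1.180) = 2.460 rev/s.

ω₂ ≈ 2.46 rev/s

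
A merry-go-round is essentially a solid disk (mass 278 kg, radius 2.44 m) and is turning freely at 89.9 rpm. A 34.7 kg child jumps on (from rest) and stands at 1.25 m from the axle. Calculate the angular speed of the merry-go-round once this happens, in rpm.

ω_f ≈ 84.4 rpm

No external torque acts about the axle; L_before = L_after.
I_p = ½(278)(2.44)² = 827.6 kg·m².
Added inertia Σmr² = (34.7)(1.25)² = 54.22 kg·m²; I_f = 827.6 + 54.22 = 881.8 kg·m².
ω_f = I_p ω_i / I_f = (827.6)(89.9) / 881.8 = 84.37 rpm.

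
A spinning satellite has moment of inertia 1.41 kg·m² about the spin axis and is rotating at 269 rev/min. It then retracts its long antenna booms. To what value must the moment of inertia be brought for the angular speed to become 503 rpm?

I₂ ≈ 0.754 kg·m²

Angular momentum about the spin axis is conserved since the torque about it is zero.
I₂ = I₁ω₁ / ω₂ = (1.41)(269) / (503) = 0.7541 kg·m².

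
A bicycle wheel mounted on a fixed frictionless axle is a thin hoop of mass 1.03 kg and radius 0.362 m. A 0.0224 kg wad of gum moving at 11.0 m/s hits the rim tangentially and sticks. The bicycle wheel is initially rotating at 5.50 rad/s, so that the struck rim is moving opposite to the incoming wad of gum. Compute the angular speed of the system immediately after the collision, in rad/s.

About the axle the impulsive forces during the collision are internal, so angular momentum about that axis is conserved.
I_p = (1.03)(0.362)² = 0.1350 kg·m². Taking the sense of the wad of gum's angular momentum as positive, L_{wad} = m v R = (0.0224)(11.0)(0.362) = 0.08920 kg·m²/s.
L_i = −I_p ω_p + m v R = −(0.1350)(5.50) + 0.08920 = -0.6532 kg·m²/s.
After sticking, I_f = I_p + m R² = 0.1350 + (0.0224)(0.362)² = 0.1379 kg·m².
ω_f = L_i / I_f = -0.6532 / 0.1379 = -4.736 rad/s.

|ω_f| ≈ 4.74 rad/s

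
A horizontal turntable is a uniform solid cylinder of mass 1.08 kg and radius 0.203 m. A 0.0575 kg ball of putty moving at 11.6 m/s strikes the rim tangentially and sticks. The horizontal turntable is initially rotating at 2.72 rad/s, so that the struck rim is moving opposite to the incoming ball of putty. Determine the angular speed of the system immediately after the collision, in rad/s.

About the axle the impulsive forces during the collision are internal, so angular momentum about that axis is conserved.
I_p = ½(1.08)(0.203)² = 0.02225 kg·m². Taking the sense of the ball of putty's angular momentum as positive, L_{ball} = m v R = (0.0575)(11.6)(0.203) = 0.1354 kg·m²/s.
L_i = −I_p ω_p + m v R = −(0.02225)(2.72) + 0.1354 = 0.07487 kg·m²/s.
After sticking, I_f = I_p + m R² = 0.02225 + (0.0575)(0.203)² = 0.02462 kg·m².
ω_f = L_i / I_f = 0.07487 / 0.02462 = 3.041 rad/s.

|ω_f| ≈ 3.04 rad/s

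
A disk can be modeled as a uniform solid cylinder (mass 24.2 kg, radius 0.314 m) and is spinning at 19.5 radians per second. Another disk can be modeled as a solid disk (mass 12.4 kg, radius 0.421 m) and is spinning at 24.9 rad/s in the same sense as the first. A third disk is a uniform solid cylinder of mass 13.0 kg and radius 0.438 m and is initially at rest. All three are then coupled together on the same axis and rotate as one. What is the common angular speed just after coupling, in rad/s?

No external torque acts about the common axis, so total angular momentum is conserved.
Moments of inertia: I_A = ½(24.2)(0.314)² = 1.193 kg·m²; I_B = ½(12.4)(0.421)² = 1.099 kg·m²; I_C = ½(13.0)(0.438)² = 1.247 kg·m².
Taking A's sense as positive: L = (1.193)(19.5) + (1.099)(24.9) = 50.63 kg·m²·rad/s.
Combined I = 1.193 + 1.099 + 1.247 = 3.539 kg·m².
ω_f = L / I = 50.63 / 3.539 = 14.31 rad/s.

|ω_f| ≈ 14.3 rad/s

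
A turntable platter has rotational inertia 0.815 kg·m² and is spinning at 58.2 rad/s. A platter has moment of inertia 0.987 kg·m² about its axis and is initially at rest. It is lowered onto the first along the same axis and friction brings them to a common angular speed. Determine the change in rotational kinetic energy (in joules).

The coupling torques are internal; angular momentum about the shared axis is conserved.
Taking A's sense as positive: L = (0.8150)(58.2) = 47.43 kg·m²·rad/s.
Combined I = 0.8150 + 0.9870 = 1.802 kg·m².
ω_f = L / I = 47.43 / 1.802 = 26.32 rad/s.
KE_i = ½ΣIω² = 1380 J; KE_f = ½(1.802)(26.32)² = 624.3 J.

ΔKE ≈ -756 J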